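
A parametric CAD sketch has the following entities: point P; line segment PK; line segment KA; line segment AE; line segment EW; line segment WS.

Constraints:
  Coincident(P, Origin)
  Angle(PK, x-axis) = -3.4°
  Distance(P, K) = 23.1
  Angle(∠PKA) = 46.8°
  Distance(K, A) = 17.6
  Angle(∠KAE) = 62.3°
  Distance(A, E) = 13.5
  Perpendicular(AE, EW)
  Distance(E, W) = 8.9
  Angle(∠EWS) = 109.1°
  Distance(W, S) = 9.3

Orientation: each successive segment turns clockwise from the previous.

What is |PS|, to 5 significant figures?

21.271

P is at the origin; PK runs at -3.4° with length 23.1, so K = (23.059, -1.3700). ∠PKA = 46.8° gives KA at -136.60° from the x-axis; with |KA| = 17.6, A = (10.272, -13.463). ∠KAE = 62.3° gives AE at 105.70° from the x-axis; with |AE| = 13.5, E = (6.6185, -0.46638). The perpendicularity gives EW at right angles to AE, so EW runs at 15.700°; with |EW| = 8.9, W = (15.186, 1.9420). ∠EWS = 109.1° gives WS at -55.200° from the x-axis; with |WS| = 9.3, S = (20.494, -5.6947). Then |PS| = |S − P| = 21.271.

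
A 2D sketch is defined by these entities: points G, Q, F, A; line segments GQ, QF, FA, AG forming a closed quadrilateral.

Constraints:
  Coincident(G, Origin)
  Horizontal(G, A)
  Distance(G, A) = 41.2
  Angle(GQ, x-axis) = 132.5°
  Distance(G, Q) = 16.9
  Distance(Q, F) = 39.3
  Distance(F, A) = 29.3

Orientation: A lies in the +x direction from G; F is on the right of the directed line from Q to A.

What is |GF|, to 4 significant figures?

22.42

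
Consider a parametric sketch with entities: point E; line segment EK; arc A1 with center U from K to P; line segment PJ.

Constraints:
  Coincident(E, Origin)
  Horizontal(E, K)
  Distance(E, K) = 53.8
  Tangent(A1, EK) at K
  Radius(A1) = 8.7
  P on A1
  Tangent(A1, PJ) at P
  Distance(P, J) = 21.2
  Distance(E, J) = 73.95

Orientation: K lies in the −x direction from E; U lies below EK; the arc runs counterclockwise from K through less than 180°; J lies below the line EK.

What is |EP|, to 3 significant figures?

62.2

Checks: |UP| = 8.700 ✓; ∠(UP, PJ) = 90.00° ✓; |PJ| = 21.20 ✓; |EJ| = 73.95 ✓.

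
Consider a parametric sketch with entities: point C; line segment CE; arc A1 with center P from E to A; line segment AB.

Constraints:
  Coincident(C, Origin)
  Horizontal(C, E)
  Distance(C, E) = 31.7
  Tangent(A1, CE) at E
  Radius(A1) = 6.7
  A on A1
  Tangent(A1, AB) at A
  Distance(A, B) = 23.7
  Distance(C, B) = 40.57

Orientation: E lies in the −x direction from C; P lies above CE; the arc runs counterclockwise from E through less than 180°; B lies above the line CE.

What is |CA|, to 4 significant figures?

26.00

Checks: ∠(PE, EC) = 90.00° ✓; |PE| = 6.700 ✓; |PA| = 6.700 ✓; ∠(PA, AB) = 90.00° ✓; |AB| = 23.70 ✓; |CB| = 40.57 ✓.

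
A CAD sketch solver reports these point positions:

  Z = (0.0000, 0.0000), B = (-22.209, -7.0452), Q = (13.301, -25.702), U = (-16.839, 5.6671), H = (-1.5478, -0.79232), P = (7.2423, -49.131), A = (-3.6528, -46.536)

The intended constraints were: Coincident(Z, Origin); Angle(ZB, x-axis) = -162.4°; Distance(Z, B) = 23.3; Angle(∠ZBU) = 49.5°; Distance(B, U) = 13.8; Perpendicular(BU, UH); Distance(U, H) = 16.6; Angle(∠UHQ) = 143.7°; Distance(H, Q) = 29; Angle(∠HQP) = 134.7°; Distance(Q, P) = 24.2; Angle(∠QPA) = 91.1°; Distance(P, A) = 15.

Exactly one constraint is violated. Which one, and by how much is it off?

Distance(P, A) = 15 — off by 3.80.

Z = (0.00, 0.00) ✓; ZB at -162.4° ✓; |ZB| = 23.30 ✓; ∠ZBU = 49.50° ✓; |BU| = 13.80 ✓; ∠(BU, UH) = 90.00° ✓; |UH| = 16.60 ✓; ∠UHQ = 143.7° ✓; |HQ| = 29.00 ✓; ∠HQP = 134.7° ✓; |QP| = 24.20 ✓; ∠QPA = 91.10° ✓; |PA| = 11.20 ✗.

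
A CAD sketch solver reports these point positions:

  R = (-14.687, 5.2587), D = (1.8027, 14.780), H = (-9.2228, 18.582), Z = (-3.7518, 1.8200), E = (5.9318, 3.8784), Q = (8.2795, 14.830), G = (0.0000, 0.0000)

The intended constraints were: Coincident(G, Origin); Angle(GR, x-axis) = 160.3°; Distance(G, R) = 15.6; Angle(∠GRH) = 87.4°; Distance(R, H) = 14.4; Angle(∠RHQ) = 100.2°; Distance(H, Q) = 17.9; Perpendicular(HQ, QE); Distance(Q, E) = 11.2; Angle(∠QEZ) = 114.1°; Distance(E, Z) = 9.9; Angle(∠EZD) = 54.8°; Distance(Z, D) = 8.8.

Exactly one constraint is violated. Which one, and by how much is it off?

Distance(Z, D) = 8.8 — off by 5.30.

G = (0.00, 0.00) ✓; GR at 160.3° ✓; |GR| = 15.60 ✓; ∠GRH = 87.40° ✓; |RH| = 14.40 ✓; ∠RHQ = 100.2° ✓; |HQ| = 17.90 ✓; ∠(HQ, QE) = 90.00° ✓; |QE| = 11.20 ✓; ∠QEZ = 114.1° ✓; |EZ| = 9.900 ✓; ∠EZD = 54.80° ✓; |ZD| = 14.10 ✗.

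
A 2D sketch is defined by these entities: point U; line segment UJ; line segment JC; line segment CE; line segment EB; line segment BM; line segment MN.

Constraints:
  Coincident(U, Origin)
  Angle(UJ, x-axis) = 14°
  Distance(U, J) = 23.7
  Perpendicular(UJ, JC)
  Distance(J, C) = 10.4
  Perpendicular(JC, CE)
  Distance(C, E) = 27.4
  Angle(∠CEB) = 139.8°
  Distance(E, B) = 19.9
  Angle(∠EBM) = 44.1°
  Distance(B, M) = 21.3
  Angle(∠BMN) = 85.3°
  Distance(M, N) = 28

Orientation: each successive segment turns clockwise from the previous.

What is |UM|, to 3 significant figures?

4.55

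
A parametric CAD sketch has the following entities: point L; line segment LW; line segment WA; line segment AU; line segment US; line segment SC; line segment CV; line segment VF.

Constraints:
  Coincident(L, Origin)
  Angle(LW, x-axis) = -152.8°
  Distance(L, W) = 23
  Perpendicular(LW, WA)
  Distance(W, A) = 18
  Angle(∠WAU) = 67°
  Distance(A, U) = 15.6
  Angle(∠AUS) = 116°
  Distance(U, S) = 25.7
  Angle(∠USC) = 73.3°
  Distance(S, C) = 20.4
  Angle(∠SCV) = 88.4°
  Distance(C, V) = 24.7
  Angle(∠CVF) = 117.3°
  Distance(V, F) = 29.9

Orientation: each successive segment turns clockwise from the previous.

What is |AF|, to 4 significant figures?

31.80

L is at the origin; LW runs at -152.8° with length 23.0, so W = (-20.46, -10.51). LW is perpendicular to WA, so WA runs at 117.2°; with |WA| = 18.0, A = (-28.68, 5.496). ∠WAU = 67.0° gives AU at 4.200° from the x-axis; with |AU| = 15.6, U = (-13.13, 6.639). ∠AUS = 116.0° gives US at -59.80° from the x-axis; with |US| = 25.7, S = (-0.1986, -15.57). ∠USC = 73.3° gives SC at -166.5° from the x-axis; with |SC| = 20.4, C = (-20.03, -20.34). ∠SCV = 88.4° gives CV at 101.9° from the x-axis; with |CV| = 24.7, V = (-25.13, 3.834). ∠CVF = 117.3° gives VF at 39.20° from the x-axis; with |VF| = 29.9, F = (-1.957, 22.73). Then |AF| = |F − A| = 31.80.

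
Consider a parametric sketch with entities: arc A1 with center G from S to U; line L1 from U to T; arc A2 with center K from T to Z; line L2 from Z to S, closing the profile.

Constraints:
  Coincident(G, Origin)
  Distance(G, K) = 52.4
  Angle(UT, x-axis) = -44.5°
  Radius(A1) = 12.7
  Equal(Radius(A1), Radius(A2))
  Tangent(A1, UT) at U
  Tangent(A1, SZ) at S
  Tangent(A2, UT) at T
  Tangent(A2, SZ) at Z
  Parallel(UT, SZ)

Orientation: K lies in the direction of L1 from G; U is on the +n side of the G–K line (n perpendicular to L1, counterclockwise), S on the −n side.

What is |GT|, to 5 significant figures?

53.917

The slot axis is L1's direction at -44.5°, so u = (cos -44.5°, sin -44.5°) = (0.71325, -0.70091) and n = (−sin -44.5°, cos -44.5°) = (0.70091, 0.71325). G is at the origin and K lies 52.4 along u from G, so K = 52.4·u = (37.374, -36.728). Tangency of A1 to both parallel lines with radius 12.7 puts U and S at G ± 12.7·n: U = (8.9015, 9.0583), S = (-8.9015, -9.0583). Equal radii place T and Z the same way about K: T = K + 12.7·n = (46.276, -27.669), Z = K − 12.7·n = (28.473, -45.786). Then |GT| = |T − G| = 53.917.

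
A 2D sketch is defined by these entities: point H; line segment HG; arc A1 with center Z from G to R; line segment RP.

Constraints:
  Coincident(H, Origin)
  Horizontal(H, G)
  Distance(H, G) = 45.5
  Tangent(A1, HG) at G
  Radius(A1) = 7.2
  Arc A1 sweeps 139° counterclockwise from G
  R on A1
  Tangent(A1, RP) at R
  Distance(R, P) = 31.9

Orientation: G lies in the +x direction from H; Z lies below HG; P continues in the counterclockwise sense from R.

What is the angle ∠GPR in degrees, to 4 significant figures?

19.03°

H is at the origin; H and G share the same y with |HG| = 45.5 and G on the +x side, so G = (45.50, 0.000). A1 meets HG tangentially, so ZG is at right angles to HG, so Z = G + (0, -7.2) = (45.50, -7.200). On A1, G sits at bearing 90° from Z; a 139° counterclockwise sweep puts R at bearing 229°, so R = Z + 7.2·(cos 229°, sin 229°) = (40.78, -12.63). A1 meets RP tangentially, so ZR is at right angles to RP, so RP runs along (−sin 229°, cos 229°); with |RP| = 31.9, P = (64.85, -33.56). Then cos ∠GPR = PG·PR / (|PG||PR|), giving 19.03°.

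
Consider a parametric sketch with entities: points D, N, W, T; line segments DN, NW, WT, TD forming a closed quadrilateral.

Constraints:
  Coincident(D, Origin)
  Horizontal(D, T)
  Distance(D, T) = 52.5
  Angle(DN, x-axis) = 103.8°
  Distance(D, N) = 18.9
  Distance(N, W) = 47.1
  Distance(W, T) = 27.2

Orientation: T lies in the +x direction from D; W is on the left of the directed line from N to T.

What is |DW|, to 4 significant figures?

49.03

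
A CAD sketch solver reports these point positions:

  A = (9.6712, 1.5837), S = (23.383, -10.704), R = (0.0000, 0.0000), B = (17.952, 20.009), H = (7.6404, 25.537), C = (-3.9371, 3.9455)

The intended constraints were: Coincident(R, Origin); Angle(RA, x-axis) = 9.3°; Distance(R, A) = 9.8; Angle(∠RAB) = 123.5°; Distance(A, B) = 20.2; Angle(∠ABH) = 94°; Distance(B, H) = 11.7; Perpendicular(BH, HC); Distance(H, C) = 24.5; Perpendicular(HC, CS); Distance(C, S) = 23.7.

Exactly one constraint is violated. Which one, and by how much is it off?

Distance(C, S) = 23.7 — off by 7.30.

R = (0.00, 0.00) ✓; RA at 9.300° ✓; |RA| = 9.800 ✓; ∠RAB = 123.5° ✓; |AB| = 20.20 ✓; ∠ABH = 94.00° ✓; |BH| = 11.70 ✓; ∠(BH, HC) = 90.00° ✓; |HC| = 24.50 ✓; ∠(HC, CS) = 90.00° ✓; |CS| = 31.00 ✗.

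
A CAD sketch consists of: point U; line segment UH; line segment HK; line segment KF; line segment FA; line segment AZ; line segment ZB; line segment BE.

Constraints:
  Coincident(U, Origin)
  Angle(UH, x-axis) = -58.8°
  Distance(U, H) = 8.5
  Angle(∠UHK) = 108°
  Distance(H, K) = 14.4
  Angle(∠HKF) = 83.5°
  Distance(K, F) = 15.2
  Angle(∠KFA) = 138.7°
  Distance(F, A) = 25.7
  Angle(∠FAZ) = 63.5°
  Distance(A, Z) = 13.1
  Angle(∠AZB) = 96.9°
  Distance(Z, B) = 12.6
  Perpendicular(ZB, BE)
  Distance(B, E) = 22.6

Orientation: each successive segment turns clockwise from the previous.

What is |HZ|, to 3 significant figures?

22.1

∠KFA = 138.7° gives FA at 91.4° from the x-axis; with |FA| = 25.7, A = (-15.9, 18.7). ∠FAZ = 63.5° gives AZ at -25.1° from the x-axis; with |AZ| = 13.1, Z = (-4.08, 13.1). Then |HZ| = |Z − H| = 22.1.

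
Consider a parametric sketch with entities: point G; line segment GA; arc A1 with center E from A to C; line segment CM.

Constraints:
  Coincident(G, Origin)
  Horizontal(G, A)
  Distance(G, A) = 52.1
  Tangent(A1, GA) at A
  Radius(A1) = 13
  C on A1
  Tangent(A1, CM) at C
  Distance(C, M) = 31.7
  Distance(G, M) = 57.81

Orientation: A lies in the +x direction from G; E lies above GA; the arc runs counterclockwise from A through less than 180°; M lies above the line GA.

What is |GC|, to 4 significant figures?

64.93

G is at the origin; GA is horizontal with |GA| = 52.1 and A on the +x side, so A = (52.10, 0.000). A1 meets GA tangentially, so EA is at right angles to GA, so E = A + (0, 13) = (52.10, 13.00). Since EC ⟂ CM (tangency), |EM| = √(13.0² + 31.7²) = 34.26 regardless of where C sits on A1. So M lies on both circle(G, 57.81) and circle(E, 34.26); the above-GA intersection is M = (37.50, 44.00). C is the foot of the tangent from M: C = (60.88, 22.59).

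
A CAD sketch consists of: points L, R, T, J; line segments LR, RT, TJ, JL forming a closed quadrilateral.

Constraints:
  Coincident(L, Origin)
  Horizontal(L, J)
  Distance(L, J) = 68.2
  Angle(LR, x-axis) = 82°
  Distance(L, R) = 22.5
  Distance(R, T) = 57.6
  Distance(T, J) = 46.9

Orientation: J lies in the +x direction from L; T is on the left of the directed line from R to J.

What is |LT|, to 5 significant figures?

71.967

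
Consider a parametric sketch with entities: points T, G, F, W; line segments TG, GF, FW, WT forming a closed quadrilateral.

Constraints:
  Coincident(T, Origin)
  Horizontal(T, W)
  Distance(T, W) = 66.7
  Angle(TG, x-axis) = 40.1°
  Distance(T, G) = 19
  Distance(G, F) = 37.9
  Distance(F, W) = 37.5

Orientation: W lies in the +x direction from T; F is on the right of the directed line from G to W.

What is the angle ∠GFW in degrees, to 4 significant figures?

90.57°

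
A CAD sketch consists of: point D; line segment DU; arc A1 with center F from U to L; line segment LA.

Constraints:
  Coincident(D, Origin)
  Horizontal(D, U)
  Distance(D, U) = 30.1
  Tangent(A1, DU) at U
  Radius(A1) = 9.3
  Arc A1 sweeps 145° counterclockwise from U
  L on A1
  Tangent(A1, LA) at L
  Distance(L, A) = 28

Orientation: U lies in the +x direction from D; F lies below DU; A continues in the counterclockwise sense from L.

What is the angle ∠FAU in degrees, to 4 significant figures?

8.536°

D is at the origin; DU is horizontal with |DU| = 30.1 and U on the +x side, so U = (30.10, 0.000). Tangency of A1 to DU means the radius FU is perpendicular to DU, so F = U + (0, -9.3) = (30.10, -9.300). On A1, U sits at bearing 90° from F; a 145° counterclockwise sweep puts L at bearing 235°, so L = F + 9.3·(cos 235°, sin 235°) = (24.77, -16.92). Since A1 is tangent to LA there, FL ⟂ LA, so LA runs along (−sin 235°, cos 235°); with |LA| = 28.0, A = (47.70, -32.98). Then cos ∠FAU = AF·AU / (|AF||AU|), giving 8.536°.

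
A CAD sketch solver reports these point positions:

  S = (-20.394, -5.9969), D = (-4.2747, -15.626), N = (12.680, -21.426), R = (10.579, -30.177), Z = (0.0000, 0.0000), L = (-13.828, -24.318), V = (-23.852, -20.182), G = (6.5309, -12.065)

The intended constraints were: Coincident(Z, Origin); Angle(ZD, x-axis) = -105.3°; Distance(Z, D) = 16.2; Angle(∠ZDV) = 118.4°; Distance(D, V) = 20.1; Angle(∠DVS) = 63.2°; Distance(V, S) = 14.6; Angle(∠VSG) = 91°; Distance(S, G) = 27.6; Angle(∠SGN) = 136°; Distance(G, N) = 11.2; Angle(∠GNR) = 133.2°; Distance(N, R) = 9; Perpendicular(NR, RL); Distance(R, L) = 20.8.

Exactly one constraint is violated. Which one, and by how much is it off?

Distance(R, L) = 20.8 — off by 4.30.

Z = (0.00, 0.00) ✓; ZD at -105.3° ✓; |ZD| = 16.20 ✓; ∠ZDV = 118.4° ✓; |DV| = 20.10 ✓; ∠DVS = 63.20° ✓; |VS| = 14.60 ✓; ∠VSG = 91.00° ✓; |SG| = 27.60 ✓; ∠SGN = 136.0° ✓; |GN| = 11.20 ✓; ∠GNR = 133.2° ✓; |NR| = 9.000 ✓; ∠(NR, RL) = 90.00° ✓; |RL| = 25.10 ✗.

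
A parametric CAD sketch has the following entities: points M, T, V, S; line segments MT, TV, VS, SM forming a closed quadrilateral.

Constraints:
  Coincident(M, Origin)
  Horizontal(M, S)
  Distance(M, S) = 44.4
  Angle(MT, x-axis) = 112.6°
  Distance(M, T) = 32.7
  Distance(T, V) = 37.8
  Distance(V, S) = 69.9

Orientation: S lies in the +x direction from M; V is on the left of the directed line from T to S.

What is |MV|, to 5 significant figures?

61.480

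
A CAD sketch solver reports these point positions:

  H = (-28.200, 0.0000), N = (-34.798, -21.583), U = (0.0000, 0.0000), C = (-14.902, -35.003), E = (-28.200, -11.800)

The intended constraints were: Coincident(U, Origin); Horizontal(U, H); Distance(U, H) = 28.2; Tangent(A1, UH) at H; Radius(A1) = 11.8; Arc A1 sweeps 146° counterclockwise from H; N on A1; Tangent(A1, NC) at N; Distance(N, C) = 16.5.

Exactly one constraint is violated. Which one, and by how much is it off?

Distance(N, C) = 16.5 — off by 7.50.

U = (0.00, 0.00) ✓; U.y = 0.00, H.y = 0.00 ✓; |UH| = 28.20 ✓; ∠(EH, HU) = 90.00° ✓; |EH| = 11.80 ✓; bearing(E→N) − bearing(E→H) = 146.0° ✓; |EN| = 11.80 ✓; ∠(EN, NC) = 90.00° ✓; |NC| = 24.00 ✗.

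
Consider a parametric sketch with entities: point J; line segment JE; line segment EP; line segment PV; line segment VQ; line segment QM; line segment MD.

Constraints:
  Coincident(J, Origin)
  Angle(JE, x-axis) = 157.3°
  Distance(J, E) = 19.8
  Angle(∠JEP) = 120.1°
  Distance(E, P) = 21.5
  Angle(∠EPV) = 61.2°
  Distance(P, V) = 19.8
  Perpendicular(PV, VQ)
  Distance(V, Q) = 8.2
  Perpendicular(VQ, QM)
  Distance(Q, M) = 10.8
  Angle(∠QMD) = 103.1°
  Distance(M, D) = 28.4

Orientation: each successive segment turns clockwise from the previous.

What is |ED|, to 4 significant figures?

39.09

J is at the origin; JE runs at 157.3° with length 19.8, so E = (-18.27, 7.641). ∠JEP = 120.1° gives EP at 97.40° from the x-axis; with |EP| = 21.5, P = (-21.04, 28.96). ∠EPV = 61.2° gives PV at -21.40° from the x-axis; with |PV| = 19.8, V = (-2.600, 21.74). PV ⟂ VQ, so VQ runs at -111.4°; with |VQ| = 8.2, Q = (-5.592, 14.10). VQ is perpendicular to QM, so QM runs at 158.6°; with |QM| = 10.8, M = (-15.65, 18.04). ∠QMD = 103.1° gives MD at 81.70° from the x-axis; with |MD| = 28.4, D = (-11.55, 46.15). Then |ED| = |D − E| = 39.09.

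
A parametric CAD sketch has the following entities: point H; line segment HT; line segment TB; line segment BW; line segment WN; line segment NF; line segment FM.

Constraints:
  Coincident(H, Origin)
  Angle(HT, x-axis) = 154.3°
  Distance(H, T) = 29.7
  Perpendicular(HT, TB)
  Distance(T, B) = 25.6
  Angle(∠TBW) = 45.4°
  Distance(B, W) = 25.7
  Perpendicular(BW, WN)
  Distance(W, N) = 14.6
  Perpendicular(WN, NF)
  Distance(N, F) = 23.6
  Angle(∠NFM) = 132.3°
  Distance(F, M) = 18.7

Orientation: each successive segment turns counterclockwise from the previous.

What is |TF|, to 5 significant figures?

16.284

H is at the origin; HT runs at 154.3° with length 29.7, so T = (-26.762, 12.880). HT is perpendicular to TB, so TB runs at -115.70°; with |TB| = 25.6, B = (-37.864, -10.188). ∠TBW = 45.4° gives BW at 18.900° from the x-axis; with |BW| = 25.7, W = (-13.549, -1.8632). BW ⟂ WN, so WN runs at 108.90°; with |WN| = 14.6, N = (-18.278, 11.950). WN ⟂ NF, so NF runs at -161.10°; with |NF| = 23.6, F = (-40.606, 4.3052). Then |TF| = |F − T| = 16.284.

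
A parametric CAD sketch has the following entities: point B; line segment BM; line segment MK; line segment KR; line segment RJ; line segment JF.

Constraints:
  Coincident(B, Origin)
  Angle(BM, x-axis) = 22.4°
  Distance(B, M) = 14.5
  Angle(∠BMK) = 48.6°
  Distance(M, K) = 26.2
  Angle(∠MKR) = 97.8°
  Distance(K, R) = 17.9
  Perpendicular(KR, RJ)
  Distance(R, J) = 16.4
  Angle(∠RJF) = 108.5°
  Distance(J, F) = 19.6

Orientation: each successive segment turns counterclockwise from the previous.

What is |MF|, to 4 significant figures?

4.402

B is at the origin; BM runs at 22.4° with length 14.5, so M = (13.41, 5.526). ∠BMK = 48.6° gives MK at 153.8° from the x-axis; with |MK| = 26.2, K = (-10.10, 17.09). ∠MKR = 97.8° gives KR at -124.0° from the x-axis; with |KR| = 17.9, R = (-20.11, 2.253). KR ⟂ RJ, so RJ runs at -34.00°; with |RJ| = 16.4, J = (-6.516, -6.918). ∠RJF = 108.5° gives JF at 37.50° from the x-axis; with |JF| = 19.6, F = (9.034, 5.014). Then |MF| = |F − M| = 4.402.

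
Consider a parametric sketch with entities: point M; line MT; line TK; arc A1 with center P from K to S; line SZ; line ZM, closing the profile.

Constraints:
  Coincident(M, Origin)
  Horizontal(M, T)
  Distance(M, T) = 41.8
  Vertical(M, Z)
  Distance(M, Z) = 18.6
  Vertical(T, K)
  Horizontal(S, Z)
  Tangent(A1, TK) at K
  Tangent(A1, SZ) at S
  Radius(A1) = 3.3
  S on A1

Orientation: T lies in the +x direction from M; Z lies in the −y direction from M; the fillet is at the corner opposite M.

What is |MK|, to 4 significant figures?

44.51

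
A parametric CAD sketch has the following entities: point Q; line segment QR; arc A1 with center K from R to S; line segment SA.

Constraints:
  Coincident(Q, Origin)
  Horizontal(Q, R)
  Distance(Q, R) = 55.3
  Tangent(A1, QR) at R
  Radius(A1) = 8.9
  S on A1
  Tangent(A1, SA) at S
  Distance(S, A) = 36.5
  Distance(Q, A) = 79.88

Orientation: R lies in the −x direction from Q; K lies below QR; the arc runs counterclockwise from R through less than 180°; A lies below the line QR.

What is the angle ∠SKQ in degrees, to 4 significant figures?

167.9°

Q is at the origin; Q and R share the same y with |QR| = 55.3 and R on the −x side, so R = (-55.30, 0.000). A1 meets QR tangentially, so KR is at right angles to QR, so K = R + (0, -8.9) = (-55.30, -8.900). Since KS ⟂ SA (tangency), |KA| = √(8.9² + 36.5²) = 37.57 regardless of where S sits on A1. So A lies on both circle(Q, 79.88) and circle(K, 37.57); the below-QR intersection is A = (-66.07, -44.89). S is the foot of the tangent from A: S = (-64.19, -8.441).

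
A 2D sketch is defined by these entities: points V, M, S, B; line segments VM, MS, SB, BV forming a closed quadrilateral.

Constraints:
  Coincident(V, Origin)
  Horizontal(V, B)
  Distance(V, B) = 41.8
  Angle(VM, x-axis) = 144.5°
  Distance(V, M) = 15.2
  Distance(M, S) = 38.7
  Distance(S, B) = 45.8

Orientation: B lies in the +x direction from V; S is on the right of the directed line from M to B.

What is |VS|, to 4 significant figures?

26.48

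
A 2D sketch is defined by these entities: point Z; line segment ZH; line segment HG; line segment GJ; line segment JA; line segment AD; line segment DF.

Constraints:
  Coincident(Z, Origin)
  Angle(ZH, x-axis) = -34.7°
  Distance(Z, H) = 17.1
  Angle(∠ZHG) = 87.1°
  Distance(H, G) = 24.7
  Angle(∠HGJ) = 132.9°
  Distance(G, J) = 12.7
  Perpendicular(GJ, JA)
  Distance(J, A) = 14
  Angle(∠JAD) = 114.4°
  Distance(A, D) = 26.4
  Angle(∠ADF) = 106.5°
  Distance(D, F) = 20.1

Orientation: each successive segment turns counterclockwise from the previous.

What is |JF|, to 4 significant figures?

38.45

∠JAD = 114.4° gives AD at -99.10° from the x-axis; with |AD| = 26.4, D = (6.044, -6.254). ∠ADF = 106.5° gives DF at -25.60° from the x-axis; with |DF| = 20.1, F = (24.17, -14.94). Then |JF| = |F − J| = 38.45.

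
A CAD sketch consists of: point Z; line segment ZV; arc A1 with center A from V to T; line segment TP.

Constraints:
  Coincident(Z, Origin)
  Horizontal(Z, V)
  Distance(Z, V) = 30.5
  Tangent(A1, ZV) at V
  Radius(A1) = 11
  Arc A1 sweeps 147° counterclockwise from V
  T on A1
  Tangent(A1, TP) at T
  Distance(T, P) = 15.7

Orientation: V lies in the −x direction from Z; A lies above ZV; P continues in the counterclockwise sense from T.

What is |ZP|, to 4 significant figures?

47.41

On A1, V sits at bearing -90° from A; a 147° counterclockwise sweep puts T at bearing 57°, so T = A + 11.0·(cos 57°, sin 57°) = (-24.51, 20.23). A1 meets TP tangentially, so AT is at right angles to TP, so TP runs along (−sin 57°, cos 57°); with |TP| = 15.7, P = (-37.68, 28.78). Then |ZP| = |P − Z| = 47.41.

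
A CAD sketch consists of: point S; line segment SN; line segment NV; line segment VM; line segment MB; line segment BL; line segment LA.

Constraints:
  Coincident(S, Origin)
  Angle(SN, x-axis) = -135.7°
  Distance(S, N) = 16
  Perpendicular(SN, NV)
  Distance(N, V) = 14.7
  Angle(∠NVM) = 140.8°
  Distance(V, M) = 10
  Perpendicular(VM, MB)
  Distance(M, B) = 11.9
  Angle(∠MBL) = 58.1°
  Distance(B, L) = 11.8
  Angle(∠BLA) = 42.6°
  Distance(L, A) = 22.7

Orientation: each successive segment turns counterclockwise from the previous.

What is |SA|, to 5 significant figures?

31.065

∠MBL = 58.1° gives BL at -154.60° from the x-axis; with |BL| = 11.8, L = (-0.56090, -16.065). ∠BLA = 42.6° gives LA at -17.200° from the x-axis; with |LA| = 22.7, A = (21.124, -22.778). Then |SA| = |A − S| = 31.065.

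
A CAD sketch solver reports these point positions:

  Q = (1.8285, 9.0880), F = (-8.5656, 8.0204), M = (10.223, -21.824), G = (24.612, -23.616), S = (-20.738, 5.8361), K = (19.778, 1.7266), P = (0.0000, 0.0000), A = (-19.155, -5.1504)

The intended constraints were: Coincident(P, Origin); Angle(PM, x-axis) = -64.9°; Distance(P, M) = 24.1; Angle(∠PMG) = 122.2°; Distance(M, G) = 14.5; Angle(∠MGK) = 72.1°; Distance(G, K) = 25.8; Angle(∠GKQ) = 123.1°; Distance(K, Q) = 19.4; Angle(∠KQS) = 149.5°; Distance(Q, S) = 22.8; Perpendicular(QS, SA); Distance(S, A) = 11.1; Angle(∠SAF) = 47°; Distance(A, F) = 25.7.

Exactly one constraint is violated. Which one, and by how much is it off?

Distance(A, F) = 25.7 — off by 8.80.

P = (0.00, 0.00) ✓; PM at -64.90° ✓; |PM| = 24.10 ✓; ∠PMG = 122.2° ✓; |MG| = 14.50 ✓; ∠MGK = 72.10° ✓; |GK| = 25.80 ✓; ∠GKQ = 123.1° ✓; |KQ| = 19.40 ✓; ∠KQS = 149.5° ✓; |QS| = 22.80 ✓; ∠(QS, SA) = 90.00° ✓; |SA| = 11.10 ✓; ∠SAF = 47.00° ✓; |AF| = 16.90 ✗.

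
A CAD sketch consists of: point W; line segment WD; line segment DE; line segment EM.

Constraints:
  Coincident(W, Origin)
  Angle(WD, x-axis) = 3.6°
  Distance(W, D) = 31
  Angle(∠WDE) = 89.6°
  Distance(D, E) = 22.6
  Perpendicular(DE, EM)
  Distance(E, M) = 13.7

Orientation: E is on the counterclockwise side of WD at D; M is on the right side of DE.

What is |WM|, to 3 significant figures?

50.0

∠WDE = 89.6°, so DE runs at 3.6° + (180° − 89.6°) = 94.0° from the x-axis; with |DE| = 22.6, E = D + 22.6·(cos 94.0°, sin 94.0°) = (29.4, 24.5). DE ⟂ EM; with |EM| = 13.7 on the right of DE, M = E + 13.7·(0.998, 0.0698) = (43.0, 25.4). Then |WM| = |M − W| = 50.0.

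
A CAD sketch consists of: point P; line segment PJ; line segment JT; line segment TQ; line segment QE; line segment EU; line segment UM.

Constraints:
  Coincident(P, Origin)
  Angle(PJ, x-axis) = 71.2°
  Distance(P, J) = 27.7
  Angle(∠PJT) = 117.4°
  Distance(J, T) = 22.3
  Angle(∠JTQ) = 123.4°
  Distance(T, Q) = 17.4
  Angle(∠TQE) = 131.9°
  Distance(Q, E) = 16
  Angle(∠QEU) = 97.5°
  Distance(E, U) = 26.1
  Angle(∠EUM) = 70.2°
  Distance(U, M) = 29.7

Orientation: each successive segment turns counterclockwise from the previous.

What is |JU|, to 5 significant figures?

26.801

P is at the origin; PJ runs at 71.2° with length 27.7, so J = (8.9268, 26.222). ∠PJT = 117.4° gives JT at 133.80° from the x-axis; with |JT| = 22.3, T = (-6.5080, 42.317). ∠JTQ = 123.4° gives TQ at -169.60° from the x-axis; with |TQ| = 17.4, Q = (-23.622, 39.176). ∠TQE = 131.9° gives QE at -121.50° from the x-axis; with |QE| = 16.0, E = (-31.982, 25.534). ∠QEU = 97.5° gives EU at -39.000° from the x-axis; with |EU| = 26.1, U = (-11.699, 9.1089). Then |JU| = |U − J| = 26.801.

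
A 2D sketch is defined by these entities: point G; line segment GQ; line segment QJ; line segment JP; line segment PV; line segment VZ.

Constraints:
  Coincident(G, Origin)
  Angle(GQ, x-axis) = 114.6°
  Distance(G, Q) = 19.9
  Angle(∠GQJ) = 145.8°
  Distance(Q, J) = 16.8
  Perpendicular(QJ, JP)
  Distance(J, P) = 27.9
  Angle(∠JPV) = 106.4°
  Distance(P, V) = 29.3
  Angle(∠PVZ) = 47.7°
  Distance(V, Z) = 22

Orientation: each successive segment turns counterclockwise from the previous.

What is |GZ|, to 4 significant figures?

15.65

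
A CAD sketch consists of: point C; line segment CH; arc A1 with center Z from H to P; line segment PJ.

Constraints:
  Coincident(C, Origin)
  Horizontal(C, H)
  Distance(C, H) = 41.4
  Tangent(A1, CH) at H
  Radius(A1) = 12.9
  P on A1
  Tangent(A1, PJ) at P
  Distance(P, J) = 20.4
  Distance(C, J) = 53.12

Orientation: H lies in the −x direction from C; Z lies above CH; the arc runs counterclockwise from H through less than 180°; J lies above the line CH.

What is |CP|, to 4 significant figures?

34.90

Checks: |ZP| = 12.90 ✓; ∠(ZP, PJ) = 90.00° ✓; |PJ| = 20.40 ✓; |CJ| = 53.12 ✓.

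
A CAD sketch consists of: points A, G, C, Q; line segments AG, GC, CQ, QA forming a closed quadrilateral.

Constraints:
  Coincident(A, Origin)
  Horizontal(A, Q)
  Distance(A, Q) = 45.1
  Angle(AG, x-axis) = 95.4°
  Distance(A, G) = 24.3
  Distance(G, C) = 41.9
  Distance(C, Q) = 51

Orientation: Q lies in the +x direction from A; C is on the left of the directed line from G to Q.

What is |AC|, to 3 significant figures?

58.3

Checks: A = (0.00, 0.00) ✓; |GC| = 41.90 ✓; |CQ| = 51.00 ✓.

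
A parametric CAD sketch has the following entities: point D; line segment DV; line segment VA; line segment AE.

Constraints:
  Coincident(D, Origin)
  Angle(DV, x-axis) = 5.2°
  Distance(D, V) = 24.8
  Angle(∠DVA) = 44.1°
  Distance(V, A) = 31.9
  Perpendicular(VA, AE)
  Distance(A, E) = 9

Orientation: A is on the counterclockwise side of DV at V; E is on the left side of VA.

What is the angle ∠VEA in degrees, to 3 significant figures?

74.2°

∠DVA = 44.1°, so VA runs at 5.2° + (180° − 44.1°) = 141° from the x-axis; with |VA| = 31.9, A = V + 31.9·(cos 141°, sin 141°) = (-0.128, 22.3). VA ⟂ AE; with |AE| = 9.0 on the left of VA, E = A + 9.0·(-0.628, -0.778) = (-5.78, 15.3). Then cos ∠VEA = EV·EA / (|EV||EA|), giving 74.2°.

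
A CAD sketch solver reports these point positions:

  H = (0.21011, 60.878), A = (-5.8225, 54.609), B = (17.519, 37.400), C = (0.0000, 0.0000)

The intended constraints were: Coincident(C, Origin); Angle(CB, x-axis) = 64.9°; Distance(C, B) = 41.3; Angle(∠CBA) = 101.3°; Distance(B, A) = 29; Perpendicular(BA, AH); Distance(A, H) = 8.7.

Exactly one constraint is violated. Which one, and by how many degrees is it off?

Perpendicular(BA, AH) — off by 7.50°.

C = (0.00, 0.00) ✓; CB at 64.90° ✓; |CB| = 41.30 ✓; ∠CBA = 101.3° ✓; |BA| = 29.00 ✓; ∠(BA, AH) = 97.50° ✗; |AH| = 8.700 ✓.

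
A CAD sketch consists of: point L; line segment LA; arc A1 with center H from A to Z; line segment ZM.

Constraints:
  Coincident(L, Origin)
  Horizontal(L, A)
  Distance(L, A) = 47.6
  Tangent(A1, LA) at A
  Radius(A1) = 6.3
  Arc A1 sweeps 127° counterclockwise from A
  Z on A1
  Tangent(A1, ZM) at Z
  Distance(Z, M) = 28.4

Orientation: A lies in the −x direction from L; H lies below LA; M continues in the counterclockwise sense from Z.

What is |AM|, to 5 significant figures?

34.921

On A1, A sits at bearing 90° from H; a 127° counterclockwise sweep puts Z at bearing 217°, so Z = H + 6.3·(cos 217°, sin 217°) = (-52.631, -10.091). Since A1 is tangent to ZM there, HZ ⟂ ZM, so ZM runs along (−sin 217°, cos 217°); with |ZM| = 28.4, M = (-35.540, -32.773). Then |AM| = |M − A| = 34.921.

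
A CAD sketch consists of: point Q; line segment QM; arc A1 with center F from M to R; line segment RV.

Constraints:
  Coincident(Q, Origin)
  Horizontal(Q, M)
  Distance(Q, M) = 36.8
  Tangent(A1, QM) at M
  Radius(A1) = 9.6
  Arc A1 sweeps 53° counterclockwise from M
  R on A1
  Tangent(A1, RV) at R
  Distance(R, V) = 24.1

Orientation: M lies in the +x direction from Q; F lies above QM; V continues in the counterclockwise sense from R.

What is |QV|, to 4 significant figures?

63.32

Q is at the origin; Q and M share the same y with |QM| = 36.8 and M on the +x side, so M = (36.80, 0.000). A1 meets QM tangentially, so FM is at right angles to QM, so F = M + (0, 9.6) = (36.80, 9.600). On A1, M sits at bearing -90° from F; a 53° counterclockwise sweep puts R at bearing -37°, so R = F + 9.6·(cos -37°, sin -37°) = (44.47, 3.823). A1 meets RV tangentially, so FR is at right angles to RV, so RV runs along (−sin -37°, cos -37°); with |RV| = 24.1, V = (58.97, 23.07). Then |QV| = |V − Q| = 63.32.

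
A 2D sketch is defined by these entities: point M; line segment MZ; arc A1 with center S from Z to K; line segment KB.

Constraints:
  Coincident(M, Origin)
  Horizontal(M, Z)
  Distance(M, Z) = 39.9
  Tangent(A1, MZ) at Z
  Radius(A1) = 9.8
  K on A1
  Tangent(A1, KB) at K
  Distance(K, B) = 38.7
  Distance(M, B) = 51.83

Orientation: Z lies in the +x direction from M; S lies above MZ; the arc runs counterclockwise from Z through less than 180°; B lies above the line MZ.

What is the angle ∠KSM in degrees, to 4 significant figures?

155.3°

M is at the origin; M and Z share the same y with |MZ| = 39.9 and Z on the +x side, so Z = (39.90, 0.000). Tangency of A1 to MZ means the radius SZ is perpendicular to MZ, so S = Z + (0, 9.8) = (39.90, 9.800). Since SK ⟂ KB (tangency), |SB| = √(9.8² + 38.7²) = 39.92 regardless of where K sits on A1. So B lies on both circle(M, 51.83) and circle(S, 39.92); the above-MZ intersection is B = (23.50, 46.20). K is the foot of the tangent from B: K = (47.57, 15.90).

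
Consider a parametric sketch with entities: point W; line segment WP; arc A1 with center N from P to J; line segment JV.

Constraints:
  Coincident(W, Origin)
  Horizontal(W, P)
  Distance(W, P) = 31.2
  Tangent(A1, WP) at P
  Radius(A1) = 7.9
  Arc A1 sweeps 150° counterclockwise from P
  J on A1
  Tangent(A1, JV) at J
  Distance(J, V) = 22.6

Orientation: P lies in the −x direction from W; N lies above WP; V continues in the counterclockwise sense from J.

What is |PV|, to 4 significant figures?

30.37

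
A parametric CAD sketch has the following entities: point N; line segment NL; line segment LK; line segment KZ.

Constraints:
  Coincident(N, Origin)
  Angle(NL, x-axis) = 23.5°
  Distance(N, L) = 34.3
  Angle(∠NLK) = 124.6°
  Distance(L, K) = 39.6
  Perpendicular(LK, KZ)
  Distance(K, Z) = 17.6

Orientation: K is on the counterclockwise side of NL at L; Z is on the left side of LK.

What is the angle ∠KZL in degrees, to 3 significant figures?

66.0°

N is at the origin; NL runs at 23.5° with length 34.3, so L = 34.3·(cos 23.5°, sin 23.5°) = (31.5, 13.7). ∠NLK = 124.6°, so LK runs at 23.5° + (180° − 124.6°) = 78.9° from the x-axis; with |LK| = 39.6, K = L + 39.6·(cos 78.9°, sin 78.9°) = (39.1, 52.5). The perpendicularity gives KZ at right angles to LK; with |KZ| = 17.6 on the left of LK, Z = K + 17.6·(-0.981, 0.193) = (21.8, 55.9). Then cos ∠KZL = ZK·ZL / (|ZK||ZL|), giving 66.0°.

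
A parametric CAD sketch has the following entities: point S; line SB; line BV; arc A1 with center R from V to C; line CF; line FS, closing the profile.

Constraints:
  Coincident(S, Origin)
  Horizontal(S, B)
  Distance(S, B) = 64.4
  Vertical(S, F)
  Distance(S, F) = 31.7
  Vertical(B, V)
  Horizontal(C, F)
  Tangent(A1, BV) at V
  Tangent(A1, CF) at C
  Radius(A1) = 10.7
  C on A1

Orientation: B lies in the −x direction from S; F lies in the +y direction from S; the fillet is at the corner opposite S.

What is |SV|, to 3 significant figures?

67.7

The virtual corner opposite S is at (-64.4, 31.7). Tangency of A1 to BV means the radius RV is perpendicular to BV and the tangent condition forces RC to be normal to CF, with radius 10.7, so the center R sits 10.7 in from both sides at R = (-53.7, 21.0). That places the tangent points at V = (-64.4, 21.0) on BV and C = (-53.7, 31.7) on CF. Then |SV| = |V − S| = 67.7.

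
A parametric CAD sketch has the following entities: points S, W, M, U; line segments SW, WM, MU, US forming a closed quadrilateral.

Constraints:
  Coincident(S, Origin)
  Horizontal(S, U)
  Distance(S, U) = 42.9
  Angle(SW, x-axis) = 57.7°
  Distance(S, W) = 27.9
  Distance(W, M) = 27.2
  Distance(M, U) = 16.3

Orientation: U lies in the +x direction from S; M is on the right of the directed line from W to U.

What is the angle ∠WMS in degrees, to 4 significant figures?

62.41°

Checks: |WM| = 27.20 ✓; |MU| = 16.30 ✓.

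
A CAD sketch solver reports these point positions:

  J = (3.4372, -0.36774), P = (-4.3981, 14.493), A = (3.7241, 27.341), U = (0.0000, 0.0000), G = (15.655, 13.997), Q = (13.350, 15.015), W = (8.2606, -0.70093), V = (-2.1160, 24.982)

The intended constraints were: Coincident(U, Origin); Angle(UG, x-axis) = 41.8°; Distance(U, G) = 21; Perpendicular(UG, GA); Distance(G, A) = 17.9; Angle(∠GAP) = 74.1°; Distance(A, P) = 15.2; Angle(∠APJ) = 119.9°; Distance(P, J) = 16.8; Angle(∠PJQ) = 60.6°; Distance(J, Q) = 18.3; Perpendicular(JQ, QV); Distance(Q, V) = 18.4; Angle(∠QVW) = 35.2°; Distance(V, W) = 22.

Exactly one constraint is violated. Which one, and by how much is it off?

Distance(V, W) = 22 — off by 5.70.

U = (0.00, 0.00) ✓; UG at 41.80° ✓; |UG| = 21.00 ✓; ∠(UG, GA) = 90.00° ✓; |GA| = 17.90 ✓; ∠GAP = 74.10° ✓; |AP| = 15.20 ✓; ∠APJ = 119.9° ✓; |PJ| = 16.80 ✓; ∠PJQ = 60.60° ✓; |JQ| = 18.30 ✓; ∠(JQ, QV) = 90.00° ✓; |QV| = 18.40 ✓; ∠QVW = 35.20° ✓; |VW| = 27.70 ✗.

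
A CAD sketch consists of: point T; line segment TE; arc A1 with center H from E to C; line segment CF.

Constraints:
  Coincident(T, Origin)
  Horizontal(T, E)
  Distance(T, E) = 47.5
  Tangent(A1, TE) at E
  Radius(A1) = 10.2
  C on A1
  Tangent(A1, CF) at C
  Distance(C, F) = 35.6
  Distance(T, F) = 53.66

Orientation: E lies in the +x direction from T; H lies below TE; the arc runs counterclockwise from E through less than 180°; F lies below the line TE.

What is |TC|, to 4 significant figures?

38.39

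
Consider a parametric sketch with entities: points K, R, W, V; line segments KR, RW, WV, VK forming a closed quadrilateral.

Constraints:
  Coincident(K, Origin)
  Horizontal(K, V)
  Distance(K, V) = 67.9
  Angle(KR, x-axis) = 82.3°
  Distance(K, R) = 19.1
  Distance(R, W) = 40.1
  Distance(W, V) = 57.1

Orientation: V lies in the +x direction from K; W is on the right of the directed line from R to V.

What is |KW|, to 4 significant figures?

24.08

K is at the origin; KV is horizontal with |KV| = 67.9 and V in +x, so V = (67.9, 0). KR runs at 82.3° with |KR| = 19.1, so R = (2.559, 18.93). W is determined by |RW| = 40.1 and |WV| = 57.1 together: it lies at the intersection of circle(R, 40.1) and circle(V, 57.1). With |RV| = 68.03, the foot of the radical line on RV is 21.87 from R and the perpendicular offset is √(40.1² − 21.87²) = 33.61. Taking the right-of-RV solution: W = (14.21, -19.44).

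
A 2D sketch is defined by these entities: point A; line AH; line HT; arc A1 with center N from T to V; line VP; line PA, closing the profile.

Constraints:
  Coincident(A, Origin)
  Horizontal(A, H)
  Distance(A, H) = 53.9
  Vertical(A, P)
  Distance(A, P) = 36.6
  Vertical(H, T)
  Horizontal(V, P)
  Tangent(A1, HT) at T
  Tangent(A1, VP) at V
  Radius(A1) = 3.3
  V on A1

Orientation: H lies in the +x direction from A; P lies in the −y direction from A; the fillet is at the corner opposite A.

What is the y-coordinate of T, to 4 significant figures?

-33.30

A is at the origin; AH is horizontal with |AH| = 53.9 and H on the +x side, so H = (53.90, 0.000). A and P share the same x with |AP| = 36.6 and P on the −y side, so P = (0.000, -36.60). The virtual corner opposite A is at (53.90, -36.60). The tangent condition forces NT to be normal to HT and tangency of A1 to VP means the radius NV is perpendicular to VP, with radius 3.3, so the center N sits 3.3 in from both sides at N = (50.60, -33.30). That places the tangent points at T = (53.90, -33.30) on HT and V = (50.60, -36.60) on VP. So T.y = -33.30.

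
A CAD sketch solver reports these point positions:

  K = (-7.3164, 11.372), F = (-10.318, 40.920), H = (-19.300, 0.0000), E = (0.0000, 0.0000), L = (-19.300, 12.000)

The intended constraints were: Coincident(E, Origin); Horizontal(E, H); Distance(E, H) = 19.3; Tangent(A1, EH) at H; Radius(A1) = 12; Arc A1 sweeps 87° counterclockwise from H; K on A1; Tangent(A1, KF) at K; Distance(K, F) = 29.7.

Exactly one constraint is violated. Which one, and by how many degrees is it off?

Tangent(A1, KF) at K — off by 8.80°.

E = (0.00, 0.00) ✓; E.y = 0.00, H.y = 0.00 ✓; |EH| = 19.30 ✓; ∠(LH, HE) = 90.00° ✓; |LH| = 12.00 ✓; bearing(L→K) − bearing(L→H) = 87.00° ✓; |LK| = 12.00 ✓; ∠(LK, KF) = 81.20° ✗; |KF| = 29.70 ✓.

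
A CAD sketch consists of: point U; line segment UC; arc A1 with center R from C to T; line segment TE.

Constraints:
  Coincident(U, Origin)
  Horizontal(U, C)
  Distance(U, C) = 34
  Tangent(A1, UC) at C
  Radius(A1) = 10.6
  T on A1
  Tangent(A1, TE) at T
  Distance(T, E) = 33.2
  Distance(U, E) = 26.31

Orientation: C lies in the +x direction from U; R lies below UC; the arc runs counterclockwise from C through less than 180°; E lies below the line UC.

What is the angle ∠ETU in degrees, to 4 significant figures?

50.66°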